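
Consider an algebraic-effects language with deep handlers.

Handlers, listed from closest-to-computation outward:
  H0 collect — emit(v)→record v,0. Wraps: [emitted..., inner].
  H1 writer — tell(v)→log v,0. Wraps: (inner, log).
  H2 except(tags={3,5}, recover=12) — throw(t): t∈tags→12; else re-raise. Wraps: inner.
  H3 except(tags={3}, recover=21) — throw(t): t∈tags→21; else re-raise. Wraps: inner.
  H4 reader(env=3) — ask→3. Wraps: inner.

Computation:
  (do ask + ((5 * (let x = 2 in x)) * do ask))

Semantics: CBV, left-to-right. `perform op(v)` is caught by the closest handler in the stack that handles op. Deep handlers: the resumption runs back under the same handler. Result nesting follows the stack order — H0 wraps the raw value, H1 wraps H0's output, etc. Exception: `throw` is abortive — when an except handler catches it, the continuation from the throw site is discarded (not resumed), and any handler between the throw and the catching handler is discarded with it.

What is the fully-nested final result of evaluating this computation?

Answer: ([33], ())

Evaluation trace:
ask @ H4 ⇒ 3
ask @ H4 ⇒ 3
H0 returns [33]
H1 returns ([33], ())
H2 returns ([33], ())
H3 returns ([33], ())
H4 returns ([33], ())
= ([33], ())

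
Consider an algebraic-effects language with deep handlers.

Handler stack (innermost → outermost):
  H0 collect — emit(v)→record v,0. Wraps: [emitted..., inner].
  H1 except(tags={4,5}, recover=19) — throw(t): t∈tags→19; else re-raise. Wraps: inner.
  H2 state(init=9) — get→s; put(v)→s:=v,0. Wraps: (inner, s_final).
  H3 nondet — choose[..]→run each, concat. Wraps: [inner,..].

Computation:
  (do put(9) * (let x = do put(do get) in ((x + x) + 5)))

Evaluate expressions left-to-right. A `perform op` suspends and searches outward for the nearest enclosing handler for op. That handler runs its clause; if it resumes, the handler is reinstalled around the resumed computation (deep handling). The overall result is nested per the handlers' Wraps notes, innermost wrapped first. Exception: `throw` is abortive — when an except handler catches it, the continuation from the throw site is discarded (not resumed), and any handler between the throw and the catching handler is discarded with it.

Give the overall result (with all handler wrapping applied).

Evaluation trace:
put(9) @ H2 ⇒ s:=9
get @ H2 ⇒ 9
put(9) @ H2 ⇒ s:=9
H0 returns [0]
H1 returns [0]
H2 returns ([0], 9)
H3 returns [([0], 9)]
= [([0], 9)]

Answer: [([0], 9)]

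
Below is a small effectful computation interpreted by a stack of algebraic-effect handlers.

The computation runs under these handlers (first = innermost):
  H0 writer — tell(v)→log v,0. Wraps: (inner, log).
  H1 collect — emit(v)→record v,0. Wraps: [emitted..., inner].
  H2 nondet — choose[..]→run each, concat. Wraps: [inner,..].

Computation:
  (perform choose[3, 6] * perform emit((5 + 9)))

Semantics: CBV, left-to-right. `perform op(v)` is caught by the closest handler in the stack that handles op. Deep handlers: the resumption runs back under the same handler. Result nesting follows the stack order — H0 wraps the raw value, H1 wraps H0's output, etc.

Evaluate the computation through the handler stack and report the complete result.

Answer: [[14, (0, ())], [14, (0, ())]]

Step-by-step:
choose[3, 6] @ H2
  branch[0] choose=3:
    emit(14) @ H1 ⇒ out+=14
    H0 returns (0, ())
    H1 returns [14, (0, ())]
    H2 returns [[14, (0, ())]]
  branch[1] choose=6:
    emit(14) @ H1 ⇒ out+=14
    H0 returns (0, ())
    H1 returns [14, (0, ())]
    H2 returns [[14, (0, ())]]
= [[14, (0, ())], [14, (0, ())]]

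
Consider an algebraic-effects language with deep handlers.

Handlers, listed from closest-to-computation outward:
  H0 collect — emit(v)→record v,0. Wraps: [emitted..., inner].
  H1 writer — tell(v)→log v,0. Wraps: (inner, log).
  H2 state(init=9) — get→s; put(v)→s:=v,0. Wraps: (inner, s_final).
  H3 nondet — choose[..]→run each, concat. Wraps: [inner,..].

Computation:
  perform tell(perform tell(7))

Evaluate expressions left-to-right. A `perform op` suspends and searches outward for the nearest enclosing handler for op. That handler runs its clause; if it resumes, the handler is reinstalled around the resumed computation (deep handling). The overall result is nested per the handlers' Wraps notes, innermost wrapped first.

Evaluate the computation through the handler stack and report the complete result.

Evaluation trace:
tell(7) @ H1 ⇒ log+=7
tell(0) @ H1 ⇒ log+=0
H0 returns [0]
H1 returns ([0], (7, 0))
H2 returns (([0], (7, 0)), 9)
H3 returns [(([0], (7, 0)), 9)]
= [(([0], (7, 0)), 9)]

Answer: [(([0], (7, 0)), 9)]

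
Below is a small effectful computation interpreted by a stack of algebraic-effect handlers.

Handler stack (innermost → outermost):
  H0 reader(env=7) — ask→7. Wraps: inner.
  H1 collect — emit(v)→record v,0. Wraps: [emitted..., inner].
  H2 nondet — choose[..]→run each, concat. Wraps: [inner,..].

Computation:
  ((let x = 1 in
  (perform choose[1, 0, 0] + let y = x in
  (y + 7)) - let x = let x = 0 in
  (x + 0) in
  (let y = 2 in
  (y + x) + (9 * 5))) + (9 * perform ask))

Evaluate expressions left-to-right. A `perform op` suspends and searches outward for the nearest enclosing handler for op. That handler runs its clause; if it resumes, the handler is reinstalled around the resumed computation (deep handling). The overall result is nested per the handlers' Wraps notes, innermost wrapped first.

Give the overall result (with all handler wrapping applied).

Evaluation trace:
choose[1, 0, 0] @ H2
  branch[0] choose=1:
    ask @ H0 ⇒ 7
    H0 returns 25
    H1 returns [25]
    H2 returns [[25]]
  branch[1] choose=0:
    ask @ H0 ⇒ 7
    H0 returns 24
    H1 returns [24]
    H2 returns [[24]]
  branch[2] choose=0:
    ask @ H0 ⇒ 7
    H0 returns 24
    H1 returns [24]
    H2 returns [[24]]
= [[25], [24], [24]]

Answer: [[25], [24], [24]]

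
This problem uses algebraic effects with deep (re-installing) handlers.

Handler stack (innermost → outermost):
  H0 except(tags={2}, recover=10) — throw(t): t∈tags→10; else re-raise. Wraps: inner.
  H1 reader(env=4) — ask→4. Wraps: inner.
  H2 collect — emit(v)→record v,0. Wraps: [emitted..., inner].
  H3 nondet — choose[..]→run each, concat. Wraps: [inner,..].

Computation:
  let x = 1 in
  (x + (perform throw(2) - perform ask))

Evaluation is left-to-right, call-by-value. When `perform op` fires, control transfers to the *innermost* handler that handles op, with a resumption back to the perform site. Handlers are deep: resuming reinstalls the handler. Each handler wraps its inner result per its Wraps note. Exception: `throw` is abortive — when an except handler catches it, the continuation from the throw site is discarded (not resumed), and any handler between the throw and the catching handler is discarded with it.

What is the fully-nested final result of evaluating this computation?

Evaluation trace:
throw(2) @ H0 caught ⇒ 10
H1 returns 10
H2 returns [10]
H3 returns [[10]]
= [[10]]

Answer: [[10]]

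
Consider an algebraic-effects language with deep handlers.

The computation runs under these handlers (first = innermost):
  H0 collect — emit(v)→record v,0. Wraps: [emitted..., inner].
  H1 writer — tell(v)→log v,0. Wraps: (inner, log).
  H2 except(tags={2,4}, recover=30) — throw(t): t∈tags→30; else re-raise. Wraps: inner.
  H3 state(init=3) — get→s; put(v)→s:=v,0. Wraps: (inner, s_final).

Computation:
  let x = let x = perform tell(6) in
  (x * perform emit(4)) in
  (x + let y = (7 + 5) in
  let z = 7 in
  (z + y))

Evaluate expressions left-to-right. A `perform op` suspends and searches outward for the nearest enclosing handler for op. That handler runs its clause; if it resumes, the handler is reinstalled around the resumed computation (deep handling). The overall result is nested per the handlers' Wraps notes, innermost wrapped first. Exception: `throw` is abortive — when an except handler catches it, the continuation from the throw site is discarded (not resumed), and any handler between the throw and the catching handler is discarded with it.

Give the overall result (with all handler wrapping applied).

Working:
tell(6) @ H1 ⇒ log+=6
emit(4) @ H0 ⇒ out+=4
H0 returns [4, 19]
H1 returns ([4, 19], (6))
H2 returns ([4, 19], (6))
H3 returns (([4, 19], (6)), 3)
= (([4, 19], (6)), 3)

Answer: (([4, 19], (6)), 3)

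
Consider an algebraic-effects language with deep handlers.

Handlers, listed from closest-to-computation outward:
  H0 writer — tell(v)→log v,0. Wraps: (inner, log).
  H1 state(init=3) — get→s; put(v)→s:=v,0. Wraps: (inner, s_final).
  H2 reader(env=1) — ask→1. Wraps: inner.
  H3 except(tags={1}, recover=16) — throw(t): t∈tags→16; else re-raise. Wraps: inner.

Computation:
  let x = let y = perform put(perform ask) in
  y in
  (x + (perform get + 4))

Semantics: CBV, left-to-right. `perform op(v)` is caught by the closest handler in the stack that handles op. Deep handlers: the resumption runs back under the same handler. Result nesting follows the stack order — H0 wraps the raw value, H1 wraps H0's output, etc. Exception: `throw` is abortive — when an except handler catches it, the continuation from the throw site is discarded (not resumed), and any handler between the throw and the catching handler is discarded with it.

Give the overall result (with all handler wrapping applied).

Answer: ((5, ()), 1)

Step-by-step:
ask @ H2 ⇒ 1
put(1) @ H1 ⇒ s:=1
get @ H1 ⇒ 1
H0 returns (5, ())
H1 returns ((5, ()), 1)
H2 returns ((5, ()), 1)
H3 returns ((5, ()), 1)
= ((5, ()), 1)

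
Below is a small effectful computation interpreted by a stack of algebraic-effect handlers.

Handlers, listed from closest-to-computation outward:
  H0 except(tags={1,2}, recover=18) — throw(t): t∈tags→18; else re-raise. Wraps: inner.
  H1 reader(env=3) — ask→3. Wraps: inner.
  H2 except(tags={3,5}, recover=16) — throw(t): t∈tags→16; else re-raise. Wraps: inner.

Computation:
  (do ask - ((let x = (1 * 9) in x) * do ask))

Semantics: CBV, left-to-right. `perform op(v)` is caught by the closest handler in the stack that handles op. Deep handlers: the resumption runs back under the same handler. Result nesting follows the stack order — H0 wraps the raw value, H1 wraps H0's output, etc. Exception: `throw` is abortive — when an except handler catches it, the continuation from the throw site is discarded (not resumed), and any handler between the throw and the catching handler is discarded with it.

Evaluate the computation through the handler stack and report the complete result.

Answer: -24

Working:
ask @ H1 ⇒ 3
ask @ H1 ⇒ 3
H0 returns -24
H1 returns -24
H2 returns -24
= -24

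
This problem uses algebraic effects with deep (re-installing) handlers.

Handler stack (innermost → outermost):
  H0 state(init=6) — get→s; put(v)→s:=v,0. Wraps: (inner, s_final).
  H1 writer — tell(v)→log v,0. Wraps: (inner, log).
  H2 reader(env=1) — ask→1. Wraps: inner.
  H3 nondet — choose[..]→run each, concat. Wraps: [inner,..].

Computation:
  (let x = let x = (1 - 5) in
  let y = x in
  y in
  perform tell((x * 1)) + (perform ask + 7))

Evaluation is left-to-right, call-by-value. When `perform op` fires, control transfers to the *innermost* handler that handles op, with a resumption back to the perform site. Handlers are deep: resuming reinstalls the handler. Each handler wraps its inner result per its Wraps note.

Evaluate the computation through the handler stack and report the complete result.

Step-by-step:
tell(-4) @ H1 ⇒ log+=-4
ask @ H2 ⇒ 1
H0 returns (8, 6)
H1 returns ((8, 6), (-4))
H2 returns ((8, 6), (-4))
H3 returns [((8, 6), (-4))]
= [((8, 6), (-4))]

Answer: [((8, 6), (-4))]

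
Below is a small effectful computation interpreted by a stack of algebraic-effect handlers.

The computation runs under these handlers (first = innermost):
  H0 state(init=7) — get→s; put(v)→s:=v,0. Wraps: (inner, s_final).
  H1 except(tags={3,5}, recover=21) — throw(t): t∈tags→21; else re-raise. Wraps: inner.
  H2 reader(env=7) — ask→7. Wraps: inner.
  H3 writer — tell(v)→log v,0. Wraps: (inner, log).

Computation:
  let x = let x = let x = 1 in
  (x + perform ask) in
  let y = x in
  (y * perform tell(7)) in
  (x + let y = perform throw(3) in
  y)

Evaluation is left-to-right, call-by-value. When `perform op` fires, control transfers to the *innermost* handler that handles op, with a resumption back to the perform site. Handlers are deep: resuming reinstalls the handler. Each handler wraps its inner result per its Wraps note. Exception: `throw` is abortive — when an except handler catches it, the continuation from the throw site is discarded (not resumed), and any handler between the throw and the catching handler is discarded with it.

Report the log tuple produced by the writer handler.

Answer: (7)

Evaluation trace:
ask @ H2 ⇒ 7
tell(7) @ H3 ⇒ log+=7
throw(3) @ H1 caught ⇒ 21
H2 returns 21
H3 returns (21, (7))
= (21, (7))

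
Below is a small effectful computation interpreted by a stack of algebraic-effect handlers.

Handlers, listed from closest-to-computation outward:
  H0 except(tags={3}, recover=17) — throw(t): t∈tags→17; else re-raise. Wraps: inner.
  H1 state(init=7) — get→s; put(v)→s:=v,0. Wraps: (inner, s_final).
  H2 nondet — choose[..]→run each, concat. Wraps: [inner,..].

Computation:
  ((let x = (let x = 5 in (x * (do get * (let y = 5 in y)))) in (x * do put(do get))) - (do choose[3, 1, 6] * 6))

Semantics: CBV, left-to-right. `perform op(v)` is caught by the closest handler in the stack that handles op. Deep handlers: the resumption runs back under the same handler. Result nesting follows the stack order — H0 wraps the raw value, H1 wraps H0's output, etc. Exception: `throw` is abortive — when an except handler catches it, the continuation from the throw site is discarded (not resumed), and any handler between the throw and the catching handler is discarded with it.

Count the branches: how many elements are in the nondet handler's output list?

Answer: 3

Evaluation trace:
get @ H1 ⇒ 7
get @ H1 ⇒ 7
put(7) @ H1 ⇒ s:=7
choose[3, 1, 6] @ H2
  branch[0] choose=3:
    H0 returns -18
    H1 returns (-18, 7)
    H2 returns [(-18, 7)]
  branch[1] choose=1:
    H0 returns -6
    H1 returns (-6, 7)
    H2 returns [(-6, 7)]
  branch[2] choose=6:
    H0 returns -36
    H1 returns (-36, 7)
    H2 returns [(-36, 7)]
= [(-18, 7), (-6, 7), (-36, 7)]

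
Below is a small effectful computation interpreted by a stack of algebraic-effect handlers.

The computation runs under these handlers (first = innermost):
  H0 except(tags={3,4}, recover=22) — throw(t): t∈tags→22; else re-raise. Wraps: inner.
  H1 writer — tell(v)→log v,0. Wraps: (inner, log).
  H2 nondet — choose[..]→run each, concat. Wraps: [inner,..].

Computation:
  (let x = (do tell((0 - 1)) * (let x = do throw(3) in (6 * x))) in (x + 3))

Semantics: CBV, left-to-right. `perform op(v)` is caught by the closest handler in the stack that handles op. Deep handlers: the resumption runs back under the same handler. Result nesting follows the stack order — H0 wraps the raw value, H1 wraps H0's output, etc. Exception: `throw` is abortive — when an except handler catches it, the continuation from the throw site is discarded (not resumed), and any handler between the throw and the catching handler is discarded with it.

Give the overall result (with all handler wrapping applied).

Step-by-step:
tell(-1) @ H1 ⇒ log+=-1
throw(3) @ H0 caught ⇒ 22
H1 returns (22, (-1))
H2 returns [(22, (-1))]
= [(22, (-1))]

Answer: [(22, (-1))]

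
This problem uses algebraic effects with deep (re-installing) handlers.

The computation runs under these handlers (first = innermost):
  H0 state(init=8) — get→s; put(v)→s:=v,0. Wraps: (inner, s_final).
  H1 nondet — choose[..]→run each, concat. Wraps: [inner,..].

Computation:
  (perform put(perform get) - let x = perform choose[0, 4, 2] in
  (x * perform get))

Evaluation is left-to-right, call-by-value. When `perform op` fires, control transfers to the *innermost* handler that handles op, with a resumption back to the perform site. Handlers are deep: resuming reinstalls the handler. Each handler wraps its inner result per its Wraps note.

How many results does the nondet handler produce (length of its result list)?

Step-by-step:
get @ H0 ⇒ 8
put(8) @ H0 ⇒ s:=8
choose[0, 4, 2] @ H1
  branch[0] choose=0:
    get @ H0 ⇒ 8
    H0 returns (0, 8)
    H1 returns [(0, 8)]
  branch[1] choose=4:
    get @ H0 ⇒ 8
    H0 returns (-32, 8)
    H1 returns [(-32, 8)]
  branch[2] choose=2:
    get @ H0 ⇒ 8
    H0 returns (-16, 8)
    H1 returns [(-16, 8)]
= [(0, 8), (-32, 8), (-16, 8)]

Answer: 3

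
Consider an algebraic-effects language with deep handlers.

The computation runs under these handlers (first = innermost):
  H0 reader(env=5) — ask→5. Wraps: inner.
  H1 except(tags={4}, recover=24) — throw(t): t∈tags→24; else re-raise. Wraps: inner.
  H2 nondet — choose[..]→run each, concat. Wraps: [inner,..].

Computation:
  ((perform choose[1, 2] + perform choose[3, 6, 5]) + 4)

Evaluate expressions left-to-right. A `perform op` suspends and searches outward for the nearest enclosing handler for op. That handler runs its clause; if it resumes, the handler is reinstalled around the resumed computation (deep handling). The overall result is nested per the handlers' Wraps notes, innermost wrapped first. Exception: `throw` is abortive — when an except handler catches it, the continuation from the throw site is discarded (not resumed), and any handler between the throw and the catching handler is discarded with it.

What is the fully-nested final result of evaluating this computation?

Answer: [8, 11, 10, 9, 12, 11]

Working:
choose[1, 2] @ H2
  branch[0] choose=1:
    choose[3, 6, 5] @ H2
      branch[0] choose=3:
        H0 returns 8
        H1 returns 8
        H2 returns [8]
      branch[1] choose=6:
        H0 returns 11
        H1 returns 11
        H2 returns [11]
      branch[2] choose=5:
        H0 returns 10
        H1 returns 10
        H2 returns [10]
  branch[1] choose=2:
    choose[3, 6, 5] @ H2
      branch[0] choose=3:
        H0 returns 9
        H1 returns 9
        H2 returns [9]
      branch[1] choose=6:
        H0 returns 12
        H1 returns 12
        H2 returns [12]
      branch[2] choose=5:
        H0 returns 11
        H1 returns 11
        H2 returns [11]
= [8, 11, 10, 9, 12, 11]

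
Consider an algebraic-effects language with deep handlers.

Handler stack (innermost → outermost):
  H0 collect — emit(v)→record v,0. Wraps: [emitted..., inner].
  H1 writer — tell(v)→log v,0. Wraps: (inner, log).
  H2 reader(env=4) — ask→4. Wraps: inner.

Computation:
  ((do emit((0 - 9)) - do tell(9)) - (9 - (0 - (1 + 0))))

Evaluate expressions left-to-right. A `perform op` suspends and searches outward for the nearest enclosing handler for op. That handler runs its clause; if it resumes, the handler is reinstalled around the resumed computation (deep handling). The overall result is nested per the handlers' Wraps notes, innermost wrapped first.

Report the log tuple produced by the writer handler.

Answer: (9)

Working:
emit(-9) @ H0 ⇒ out+=-9
tell(9) @ H1 ⇒ log+=9
H0 returns [-9, -10]
H1 returns ([-9, -10], (9))
H2 returns ([-9, -10], (9))
= ([-9, -10], (9))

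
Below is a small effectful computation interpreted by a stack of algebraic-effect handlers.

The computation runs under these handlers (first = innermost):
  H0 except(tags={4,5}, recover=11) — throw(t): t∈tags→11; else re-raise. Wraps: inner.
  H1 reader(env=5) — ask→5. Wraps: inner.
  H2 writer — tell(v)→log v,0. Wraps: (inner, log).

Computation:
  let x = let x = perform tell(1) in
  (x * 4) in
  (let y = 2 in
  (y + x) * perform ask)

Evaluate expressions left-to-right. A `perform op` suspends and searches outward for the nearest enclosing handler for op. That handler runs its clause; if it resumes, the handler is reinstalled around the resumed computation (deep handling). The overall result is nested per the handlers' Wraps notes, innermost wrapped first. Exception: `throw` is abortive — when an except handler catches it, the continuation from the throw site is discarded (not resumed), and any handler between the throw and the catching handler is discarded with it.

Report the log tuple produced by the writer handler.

Evaluation trace:
tell(1) @ H2 ⇒ log+=1
ask @ H1 ⇒ 5
H0 returns 10
H1 returns 10
H2 returns (10, (1))
= (10, (1))

Answer: (1)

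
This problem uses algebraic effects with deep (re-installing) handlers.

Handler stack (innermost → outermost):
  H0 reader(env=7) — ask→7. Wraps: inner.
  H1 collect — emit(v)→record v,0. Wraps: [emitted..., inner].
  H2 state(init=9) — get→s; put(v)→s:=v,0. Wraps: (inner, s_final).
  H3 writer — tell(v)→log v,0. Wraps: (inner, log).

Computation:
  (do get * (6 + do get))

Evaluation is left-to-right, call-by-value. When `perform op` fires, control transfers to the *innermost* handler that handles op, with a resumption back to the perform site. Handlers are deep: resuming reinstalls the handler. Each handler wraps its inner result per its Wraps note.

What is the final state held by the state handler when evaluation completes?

Answer: 9

Evaluation trace:
get @ H2 ⇒ 9
get @ H2 ⇒ 9
H0 returns 135
H1 returns [135]
H2 returns ([135], 9)
H3 returns (([135], 9), ())
= (([135], 9), ())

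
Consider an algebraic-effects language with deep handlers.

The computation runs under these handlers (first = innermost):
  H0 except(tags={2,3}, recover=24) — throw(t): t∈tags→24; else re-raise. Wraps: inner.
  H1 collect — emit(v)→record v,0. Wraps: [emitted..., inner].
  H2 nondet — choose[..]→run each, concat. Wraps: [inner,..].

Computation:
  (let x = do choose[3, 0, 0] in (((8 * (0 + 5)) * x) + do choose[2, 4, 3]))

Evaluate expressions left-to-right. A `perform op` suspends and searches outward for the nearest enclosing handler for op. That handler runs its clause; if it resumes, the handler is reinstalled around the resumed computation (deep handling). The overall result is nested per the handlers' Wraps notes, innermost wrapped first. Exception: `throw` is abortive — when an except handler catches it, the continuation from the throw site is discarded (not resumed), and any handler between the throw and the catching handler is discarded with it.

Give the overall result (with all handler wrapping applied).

Working:
choose[3, 0, 0] @ H2
  branch[0] choose=3:
    choose[2, 4, 3] @ H2
      branch[0] choose=2:
        H0 returns 122
        H1 returns [122]
        H2 returns [[122]]
      branch[1] choose=4:
        H0 returns 124
        H1 returns [124]
        H2 returns [[124]]
      branch[2] choose=3:
        H0 returns 123
        H1 returns [123]
        H2 returns [[123]]
  branch[1] choose=0:
    choose[2, 4, 3] @ H2
      branch[0] choose=2:
        H0 returns 2
        H1 returns [2]
        H2 returns [[2]]
      branch[1] choose=4:
        H0 returns 4
        H1 returns [4]
        H2 returns [[4]]
      branch[2] choose=3:
        H0 returns 3
        H1 returns [3]
        H2 returns [[3]]
  branch[2] choose=0:
    choose[2, 4, 3] @ H2
      branch[0] choose=2:
        H0 returns 2
        H1 returns [2]
        H2 returns [[2]]
      branch[1] choose=4:
        H0 returns 4
        H1 returns [4]
        H2 returns [[4]]
      branch[2] choose=3:
        H0 returns 3
        H1 returns [3]
        H2 returns [[3]]
= [[122], [124], [123], [2], [4], [3], [2], [4], [3]]

Answer: [[122], [124], [123], [2], [4], [3], [2], [4], [3]]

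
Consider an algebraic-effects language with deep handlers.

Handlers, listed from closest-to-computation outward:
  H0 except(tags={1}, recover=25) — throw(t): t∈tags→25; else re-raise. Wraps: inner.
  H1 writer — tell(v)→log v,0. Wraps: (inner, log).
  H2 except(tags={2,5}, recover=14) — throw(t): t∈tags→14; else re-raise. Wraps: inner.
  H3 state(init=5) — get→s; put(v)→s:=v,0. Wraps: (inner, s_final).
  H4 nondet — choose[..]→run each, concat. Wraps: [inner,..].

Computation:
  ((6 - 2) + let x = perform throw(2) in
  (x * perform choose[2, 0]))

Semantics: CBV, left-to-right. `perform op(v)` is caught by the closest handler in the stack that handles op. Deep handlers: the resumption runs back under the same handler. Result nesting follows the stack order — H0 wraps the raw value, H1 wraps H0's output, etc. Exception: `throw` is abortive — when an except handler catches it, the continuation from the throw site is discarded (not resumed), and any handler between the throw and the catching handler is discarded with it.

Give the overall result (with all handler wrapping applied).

Answer: [(14, 5)]

Working:
throw(2) @ H0 re-raised
throw(2) @ H2 caught ⇒ 14
H3 returns (14, 5)
H4 returns [(14, 5)]
= [(14, 5)]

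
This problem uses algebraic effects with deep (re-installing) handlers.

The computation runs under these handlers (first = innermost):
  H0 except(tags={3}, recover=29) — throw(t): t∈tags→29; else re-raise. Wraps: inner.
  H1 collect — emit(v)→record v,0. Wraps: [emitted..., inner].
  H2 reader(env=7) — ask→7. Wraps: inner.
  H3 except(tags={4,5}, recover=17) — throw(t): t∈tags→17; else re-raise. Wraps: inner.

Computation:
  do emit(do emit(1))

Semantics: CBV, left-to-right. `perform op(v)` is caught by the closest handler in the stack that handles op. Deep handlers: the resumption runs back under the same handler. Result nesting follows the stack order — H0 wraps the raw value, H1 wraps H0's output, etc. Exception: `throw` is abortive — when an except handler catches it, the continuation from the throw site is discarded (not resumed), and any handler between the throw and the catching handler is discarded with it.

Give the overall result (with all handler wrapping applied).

Evaluation trace:
emit(1) @ H1 ⇒ out+=1
emit(0) @ H1 ⇒ out+=0
H0 returns 0
H1 returns [1, 0, 0]
H2 returns [1, 0, 0]
H3 returns [1, 0, 0]
= [1, 0, 0]

Answer: [1, 0, 0]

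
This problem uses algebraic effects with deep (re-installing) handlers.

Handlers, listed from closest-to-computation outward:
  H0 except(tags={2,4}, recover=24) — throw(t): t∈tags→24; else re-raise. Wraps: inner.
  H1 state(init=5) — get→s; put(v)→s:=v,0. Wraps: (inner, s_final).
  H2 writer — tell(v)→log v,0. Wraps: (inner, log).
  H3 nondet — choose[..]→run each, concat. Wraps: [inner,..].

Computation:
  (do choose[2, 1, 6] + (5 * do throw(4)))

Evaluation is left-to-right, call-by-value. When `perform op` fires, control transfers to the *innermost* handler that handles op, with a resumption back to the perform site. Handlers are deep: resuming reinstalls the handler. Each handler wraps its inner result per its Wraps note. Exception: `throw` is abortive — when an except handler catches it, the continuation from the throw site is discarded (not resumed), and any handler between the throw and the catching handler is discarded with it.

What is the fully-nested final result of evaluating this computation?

Evaluation trace:
choose[2, 1, 6] @ H3
  branch[0] choose=2:
    throw(4) @ H0 caught ⇒ 24
    H1 returns (24, 5)
    H2 returns ((24, 5), ())
    H3 returns [((24, 5), ())]
  branch[1] choose=1:
    throw(4) @ H0 caught ⇒ 24
    H1 returns (24, 5)
    H2 returns ((24, 5), ())
    H3 returns [((24, 5), ())]
  branch[2] choose=6:
    throw(4) @ H0 caught ⇒ 24
    H1 returns (24, 5)
    H2 returns ((24, 5), ())
    H3 returns [((24, 5), ())]
= [((24, 5), ()), ((24, 5), ()), ((24, 5), ())]

Answer: [((24, 5), ()), ((24, 5), ()), ((24, 5), ())]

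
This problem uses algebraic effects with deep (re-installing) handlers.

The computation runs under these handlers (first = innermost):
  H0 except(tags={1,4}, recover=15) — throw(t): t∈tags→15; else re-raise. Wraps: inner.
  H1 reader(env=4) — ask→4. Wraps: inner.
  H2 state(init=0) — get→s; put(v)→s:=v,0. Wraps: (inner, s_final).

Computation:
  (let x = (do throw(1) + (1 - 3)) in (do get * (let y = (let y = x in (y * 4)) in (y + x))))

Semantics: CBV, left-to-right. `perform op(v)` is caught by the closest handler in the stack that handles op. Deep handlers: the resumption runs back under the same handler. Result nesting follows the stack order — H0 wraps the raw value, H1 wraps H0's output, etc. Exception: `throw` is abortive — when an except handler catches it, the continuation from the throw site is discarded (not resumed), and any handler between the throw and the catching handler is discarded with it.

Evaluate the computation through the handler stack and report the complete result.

Answer: (15, 0)

Step-by-step:
throw(1) @ H0 caught ⇒ 15
H1 returns 15
H2 returns (15, 0)
= (15, 0)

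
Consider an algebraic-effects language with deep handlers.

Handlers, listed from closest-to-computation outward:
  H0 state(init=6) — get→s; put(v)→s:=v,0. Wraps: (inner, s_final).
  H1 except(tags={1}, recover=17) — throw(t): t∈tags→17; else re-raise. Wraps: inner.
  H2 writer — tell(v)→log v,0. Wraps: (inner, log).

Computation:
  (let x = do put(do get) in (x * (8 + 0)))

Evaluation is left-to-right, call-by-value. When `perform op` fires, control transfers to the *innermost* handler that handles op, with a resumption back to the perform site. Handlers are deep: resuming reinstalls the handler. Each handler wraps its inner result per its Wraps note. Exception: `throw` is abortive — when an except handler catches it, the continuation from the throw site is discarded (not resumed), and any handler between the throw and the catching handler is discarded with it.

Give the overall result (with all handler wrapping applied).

Answer: ((0, 6), ())

Working:
get @ H0 ⇒ 6
put(6) @ H0 ⇒ s:=6
H0 returns (0, 6)
H1 returns (0, 6)
H2 returns ((0, 6), ())
= ((0, 6), ())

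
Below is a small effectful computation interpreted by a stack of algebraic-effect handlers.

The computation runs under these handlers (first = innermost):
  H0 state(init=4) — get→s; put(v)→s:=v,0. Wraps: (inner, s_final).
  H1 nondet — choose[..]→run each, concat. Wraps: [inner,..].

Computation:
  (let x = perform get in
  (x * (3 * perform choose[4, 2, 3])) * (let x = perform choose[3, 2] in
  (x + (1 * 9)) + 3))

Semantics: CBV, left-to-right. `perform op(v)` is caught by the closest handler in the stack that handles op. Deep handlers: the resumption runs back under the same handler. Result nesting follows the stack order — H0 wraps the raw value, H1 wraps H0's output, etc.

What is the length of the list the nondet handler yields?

Working:
get @ H0 ⇒ 4
choose[4, 2, 3] @ H1
  branch[0] choose=4:
    choose[3, 2] @ H1
      branch[0] choose=3:
        H0 returns (720, 4)
        H1 returns [(720, 4)]
      branch[1] choose=2:
        H0 returns (672, 4)
        H1 returns [(672, 4)]
  branch[1] choose=2:
    choose[3, 2] @ H1
      branch[0] choose=3:
        H0 returns (360, 4)
        H1 returns [(360, 4)]
      branch[1] choose=2:
        H0 returns (336, 4)
        H1 returns [(336, 4)]
  branch[2] choose=3:
    choose[3, 2] @ H1
      branch[0] choose=3:
        H0 returns (540, 4)
        H1 returns [(540, 4)]
      branch[1] choose=2:
        H0 returns (504, 4)
        H1 returns [(504, 4)]
= [(720, 4), (672, 4), (360, 4), (336, 4), (540, 4), (504, 4)]

Answer: 6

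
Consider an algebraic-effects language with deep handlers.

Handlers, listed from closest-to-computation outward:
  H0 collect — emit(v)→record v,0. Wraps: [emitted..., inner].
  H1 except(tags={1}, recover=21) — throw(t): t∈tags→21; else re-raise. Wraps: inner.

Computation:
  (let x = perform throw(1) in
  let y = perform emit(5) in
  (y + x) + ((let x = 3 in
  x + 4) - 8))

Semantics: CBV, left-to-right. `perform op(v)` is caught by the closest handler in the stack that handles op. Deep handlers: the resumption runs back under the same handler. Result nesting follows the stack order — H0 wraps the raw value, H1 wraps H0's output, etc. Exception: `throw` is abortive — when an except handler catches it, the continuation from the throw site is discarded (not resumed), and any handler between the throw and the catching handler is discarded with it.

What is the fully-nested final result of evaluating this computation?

Evaluation trace:
throw(1) @ H1 caught ⇒ 21
= 21

Answer: 21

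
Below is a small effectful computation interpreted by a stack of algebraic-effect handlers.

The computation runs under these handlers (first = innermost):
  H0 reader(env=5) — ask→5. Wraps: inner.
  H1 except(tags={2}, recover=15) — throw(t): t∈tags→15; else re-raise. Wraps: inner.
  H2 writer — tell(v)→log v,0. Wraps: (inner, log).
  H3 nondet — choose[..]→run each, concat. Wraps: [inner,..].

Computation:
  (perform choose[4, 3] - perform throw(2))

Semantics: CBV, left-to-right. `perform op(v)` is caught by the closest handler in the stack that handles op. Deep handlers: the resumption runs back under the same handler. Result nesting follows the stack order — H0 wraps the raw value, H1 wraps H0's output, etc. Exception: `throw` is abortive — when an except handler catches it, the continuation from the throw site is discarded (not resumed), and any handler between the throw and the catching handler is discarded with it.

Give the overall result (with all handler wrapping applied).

Answer: [(15, ()), (15, ())]

Working:
choose[4, 3] @ H3
  branch[0] choose=4:
    throw(2) @ H1 caught ⇒ 15
    H2 returns (15, ())
    H3 returns [(15, ())]
  branch[1] choose=3:
    throw(2) @ H1 caught ⇒ 15
    H2 returns (15, ())
    H3 returns [(15, ())]
= [(15, ()), (15, ())]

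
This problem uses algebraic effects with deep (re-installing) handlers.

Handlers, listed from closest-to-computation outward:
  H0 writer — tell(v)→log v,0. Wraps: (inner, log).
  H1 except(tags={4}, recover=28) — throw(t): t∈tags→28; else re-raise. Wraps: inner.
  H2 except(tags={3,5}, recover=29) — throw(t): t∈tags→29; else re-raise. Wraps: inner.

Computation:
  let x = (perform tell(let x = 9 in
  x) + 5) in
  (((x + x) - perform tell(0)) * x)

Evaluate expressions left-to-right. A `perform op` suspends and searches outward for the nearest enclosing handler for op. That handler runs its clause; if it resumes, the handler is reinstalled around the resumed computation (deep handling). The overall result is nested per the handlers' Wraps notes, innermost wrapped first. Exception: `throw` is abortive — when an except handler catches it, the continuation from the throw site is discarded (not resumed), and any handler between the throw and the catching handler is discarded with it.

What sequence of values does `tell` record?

Answer: (9, 0)

Working:
tell(9) @ H0 ⇒ log+=9
tell(0) @ H0 ⇒ log+=0
H0 returns (50, (9, 0))
H1 returns (50, (9, 0))
H2 returns (50, (9, 0))
= (50, (9, 0))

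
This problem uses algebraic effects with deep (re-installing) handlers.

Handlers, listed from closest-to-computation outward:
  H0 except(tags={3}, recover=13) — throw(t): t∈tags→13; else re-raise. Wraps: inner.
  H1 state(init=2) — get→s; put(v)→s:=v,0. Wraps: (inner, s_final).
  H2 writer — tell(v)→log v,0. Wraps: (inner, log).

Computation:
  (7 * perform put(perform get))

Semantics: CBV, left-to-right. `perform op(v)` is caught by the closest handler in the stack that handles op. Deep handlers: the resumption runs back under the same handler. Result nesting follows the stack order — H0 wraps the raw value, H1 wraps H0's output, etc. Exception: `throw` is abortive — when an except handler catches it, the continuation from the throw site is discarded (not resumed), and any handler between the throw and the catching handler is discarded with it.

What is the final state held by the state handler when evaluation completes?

Working:
get @ H1 ⇒ 2
put(2) @ H1 ⇒ s:=2
H0 returns 0
H1 returns (0, 2)
H2 returns ((0, 2), ())
= ((0, 2), ())

Answer: 2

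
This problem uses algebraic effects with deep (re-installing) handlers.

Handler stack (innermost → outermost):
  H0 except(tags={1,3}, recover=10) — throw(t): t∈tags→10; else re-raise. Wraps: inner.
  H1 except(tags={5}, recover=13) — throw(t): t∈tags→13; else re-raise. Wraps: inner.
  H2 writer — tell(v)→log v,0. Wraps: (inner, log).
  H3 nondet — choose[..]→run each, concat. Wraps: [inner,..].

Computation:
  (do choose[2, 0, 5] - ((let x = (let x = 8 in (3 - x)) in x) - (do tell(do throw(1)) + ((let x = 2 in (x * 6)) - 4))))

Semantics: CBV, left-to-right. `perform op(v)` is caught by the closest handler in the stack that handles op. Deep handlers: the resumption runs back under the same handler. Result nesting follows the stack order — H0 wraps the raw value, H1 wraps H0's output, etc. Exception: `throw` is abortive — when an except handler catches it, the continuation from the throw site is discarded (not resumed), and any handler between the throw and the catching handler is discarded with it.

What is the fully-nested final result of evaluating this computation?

Evaluation trace:
choose[2, 0, 5] @ H3
  branch[0] choose=2:
    throw(1) @ H0 caught ⇒ 10
    H1 returns 10
    H2 returns (10, ())
    H3 returns [(10, ())]
  branch[1] choose=0:
    throw(1) @ H0 caught ⇒ 10
    H1 returns 10
    H2 returns (10, ())
    H3 returns [(10, ())]
  branch[2] choose=5:
    throw(1) @ H0 caught ⇒ 10
    H1 returns 10
    H2 returns (10, ())
    H3 returns [(10, ())]
= [(10, ()), (10, ()), (10, ())]

Answer: [(10, ()), (10, ()), (10, ())]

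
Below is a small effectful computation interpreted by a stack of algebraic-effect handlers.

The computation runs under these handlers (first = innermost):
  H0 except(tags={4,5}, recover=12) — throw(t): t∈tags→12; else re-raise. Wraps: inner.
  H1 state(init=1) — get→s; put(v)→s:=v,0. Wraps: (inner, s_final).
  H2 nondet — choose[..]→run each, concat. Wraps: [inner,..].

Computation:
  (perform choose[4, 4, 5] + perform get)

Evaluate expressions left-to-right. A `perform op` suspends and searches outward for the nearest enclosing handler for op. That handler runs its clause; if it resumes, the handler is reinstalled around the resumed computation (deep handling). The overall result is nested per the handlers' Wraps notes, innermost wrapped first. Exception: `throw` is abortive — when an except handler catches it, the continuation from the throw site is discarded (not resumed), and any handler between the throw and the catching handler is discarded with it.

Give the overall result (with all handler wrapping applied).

Evaluation trace:
choose[4, 4, 5] @ H2
  branch[0] choose=4:
    get @ H1 ⇒ 1
    H0 returns 5
    H1 returns (5, 1)
    H2 returns [(5, 1)]
  branch[1] choose=4:
    get @ H1 ⇒ 1
    H0 returns 5
    H1 returns (5, 1)
    H2 returns [(5, 1)]
  branch[2] choose=5:
    get @ H1 ⇒ 1
    H0 returns 6
    H1 returns (6, 1)
    H2 returns [(6, 1)]
= [(5, 1), (5, 1), (6, 1)]

Answer: [(5, 1), (5, 1), (6, 1)]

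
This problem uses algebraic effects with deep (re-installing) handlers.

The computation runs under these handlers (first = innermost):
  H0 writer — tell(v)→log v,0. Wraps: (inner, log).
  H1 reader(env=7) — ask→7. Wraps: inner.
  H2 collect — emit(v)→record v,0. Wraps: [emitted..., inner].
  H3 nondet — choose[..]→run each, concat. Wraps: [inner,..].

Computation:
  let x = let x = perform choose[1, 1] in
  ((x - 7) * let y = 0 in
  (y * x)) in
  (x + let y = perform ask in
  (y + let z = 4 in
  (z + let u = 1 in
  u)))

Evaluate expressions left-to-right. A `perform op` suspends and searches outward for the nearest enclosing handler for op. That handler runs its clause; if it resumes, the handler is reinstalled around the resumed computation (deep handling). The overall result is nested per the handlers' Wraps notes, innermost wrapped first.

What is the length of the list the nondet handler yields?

Working:
choose[1, 1] @ H3
  branch[0] choose=1:
    ask @ H1 ⇒ 7
    H0 returns (12, ())
    H1 returns (12, ())
    H2 returns [(12, ())]
    H3 returns [[(12, ())]]
  branch[1] choose=1:
    ask @ H1 ⇒ 7
    H0 returns (12, ())
    H1 returns (12, ())
    H2 returns [(12, ())]
    H3 returns [[(12, ())]]
= [[(12, ())], [(12, ())]]

Answer: 2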